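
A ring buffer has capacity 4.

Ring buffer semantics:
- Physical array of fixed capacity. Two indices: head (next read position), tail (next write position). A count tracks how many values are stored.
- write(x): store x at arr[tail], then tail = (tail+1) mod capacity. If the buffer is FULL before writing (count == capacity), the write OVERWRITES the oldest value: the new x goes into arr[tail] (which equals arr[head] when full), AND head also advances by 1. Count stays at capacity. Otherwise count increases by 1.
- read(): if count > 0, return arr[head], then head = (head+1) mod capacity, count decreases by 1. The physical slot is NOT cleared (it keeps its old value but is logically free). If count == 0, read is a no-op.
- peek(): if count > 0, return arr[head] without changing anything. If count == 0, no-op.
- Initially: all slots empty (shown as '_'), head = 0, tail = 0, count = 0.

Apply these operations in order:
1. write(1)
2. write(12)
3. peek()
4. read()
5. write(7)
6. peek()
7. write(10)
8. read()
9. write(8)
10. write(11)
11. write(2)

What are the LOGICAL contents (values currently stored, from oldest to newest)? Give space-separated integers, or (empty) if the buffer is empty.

After op 1 (write(1)): arr=[1 _ _ _] head=0 tail=1 count=1
After op 2 (write(12)): arr=[1 12 _ _] head=0 tail=2 count=2
After op 3 (peek()): arr=[1 12 _ _] head=0 tail=2 count=2
After op 4 (read()): arr=[1 12 _ _] head=1 tail=2 count=1
After op 5 (write(7)): arr=[1 12 7 _] head=1 tail=3 count=2
After op 6 (peek()): arr=[1 12 7 _] head=1 tail=3 count=2
After op 7 (write(10)): arr=[1 12 7 10] head=1 tail=0 count=3
After op 8 (read()): arr=[1 12 7 10] head=2 tail=0 count=2
After op 9 (write(8)): arr=[8 12 7 10] head=2 tail=1 count=3
After op 10 (write(11)): arr=[8 11 7 10] head=2 tail=2 count=4
After op 11 (write(2)): arr=[8 11 2 10] head=3 tail=3 count=4

Answer: 10 8 11 2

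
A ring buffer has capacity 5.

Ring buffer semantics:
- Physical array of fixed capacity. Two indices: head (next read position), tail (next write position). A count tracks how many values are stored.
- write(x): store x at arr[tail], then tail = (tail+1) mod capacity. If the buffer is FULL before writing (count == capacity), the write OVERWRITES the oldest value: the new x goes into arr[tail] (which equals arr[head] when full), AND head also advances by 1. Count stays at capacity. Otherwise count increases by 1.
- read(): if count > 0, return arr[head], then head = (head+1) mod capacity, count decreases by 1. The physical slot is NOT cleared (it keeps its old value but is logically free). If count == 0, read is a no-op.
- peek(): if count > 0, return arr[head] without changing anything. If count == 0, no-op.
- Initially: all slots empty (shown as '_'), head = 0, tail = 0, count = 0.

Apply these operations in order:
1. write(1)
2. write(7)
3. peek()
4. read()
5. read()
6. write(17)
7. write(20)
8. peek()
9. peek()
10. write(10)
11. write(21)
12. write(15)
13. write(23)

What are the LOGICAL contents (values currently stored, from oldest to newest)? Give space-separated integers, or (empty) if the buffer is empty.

Answer: 20 10 21 15 23

Derivation:
After op 1 (write(1)): arr=[1 _ _ _ _] head=0 tail=1 count=1
After op 2 (write(7)): arr=[1 7 _ _ _] head=0 tail=2 count=2
After op 3 (peek()): arr=[1 7 _ _ _] head=0 tail=2 count=2
After op 4 (read()): arr=[1 7 _ _ _] head=1 tail=2 count=1
After op 5 (read()): arr=[1 7 _ _ _] head=2 tail=2 count=0
After op 6 (write(17)): arr=[1 7 17 _ _] head=2 tail=3 count=1
After op 7 (write(20)): arr=[1 7 17 20 _] head=2 tail=4 count=2
After op 8 (peek()): arr=[1 7 17 20 _] head=2 tail=4 count=2
After op 9 (peek()): arr=[1 7 17 20 _] head=2 tail=4 count=2
After op 10 (write(10)): arr=[1 7 17 20 10] head=2 tail=0 count=3
After op 11 (write(21)): arr=[21 7 17 20 10] head=2 tail=1 count=4
After op 12 (write(15)): arr=[21 15 17 20 10] head=2 tail=2 count=5
After op 13 (write(23)): arr=[21 15 23 20 10] head=3 tail=3 count=5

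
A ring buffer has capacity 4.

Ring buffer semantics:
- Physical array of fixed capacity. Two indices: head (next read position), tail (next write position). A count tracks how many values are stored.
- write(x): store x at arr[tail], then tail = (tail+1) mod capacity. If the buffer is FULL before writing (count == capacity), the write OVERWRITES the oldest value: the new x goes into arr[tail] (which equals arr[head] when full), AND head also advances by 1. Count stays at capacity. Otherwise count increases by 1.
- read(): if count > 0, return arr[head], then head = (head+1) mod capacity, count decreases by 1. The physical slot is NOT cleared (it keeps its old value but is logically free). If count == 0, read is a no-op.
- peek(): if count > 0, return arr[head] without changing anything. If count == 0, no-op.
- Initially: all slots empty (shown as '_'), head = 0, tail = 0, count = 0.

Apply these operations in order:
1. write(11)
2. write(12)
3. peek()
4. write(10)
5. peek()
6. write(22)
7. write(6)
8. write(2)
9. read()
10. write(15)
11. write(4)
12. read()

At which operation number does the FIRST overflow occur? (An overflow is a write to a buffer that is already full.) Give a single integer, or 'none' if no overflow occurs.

Answer: 7

Derivation:
After op 1 (write(11)): arr=[11 _ _ _] head=0 tail=1 count=1
After op 2 (write(12)): arr=[11 12 _ _] head=0 tail=2 count=2
After op 3 (peek()): arr=[11 12 _ _] head=0 tail=2 count=2
After op 4 (write(10)): arr=[11 12 10 _] head=0 tail=3 count=3
After op 5 (peek()): arr=[11 12 10 _] head=0 tail=3 count=3
After op 6 (write(22)): arr=[11 12 10 22] head=0 tail=0 count=4
After op 7 (write(6)): arr=[6 12 10 22] head=1 tail=1 count=4
After op 8 (write(2)): arr=[6 2 10 22] head=2 tail=2 count=4
After op 9 (read()): arr=[6 2 10 22] head=3 tail=2 count=3
After op 10 (write(15)): arr=[6 2 15 22] head=3 tail=3 count=4
After op 11 (write(4)): arr=[6 2 15 4] head=0 tail=0 count=4
After op 12 (read()): arr=[6 2 15 4] head=1 tail=0 count=3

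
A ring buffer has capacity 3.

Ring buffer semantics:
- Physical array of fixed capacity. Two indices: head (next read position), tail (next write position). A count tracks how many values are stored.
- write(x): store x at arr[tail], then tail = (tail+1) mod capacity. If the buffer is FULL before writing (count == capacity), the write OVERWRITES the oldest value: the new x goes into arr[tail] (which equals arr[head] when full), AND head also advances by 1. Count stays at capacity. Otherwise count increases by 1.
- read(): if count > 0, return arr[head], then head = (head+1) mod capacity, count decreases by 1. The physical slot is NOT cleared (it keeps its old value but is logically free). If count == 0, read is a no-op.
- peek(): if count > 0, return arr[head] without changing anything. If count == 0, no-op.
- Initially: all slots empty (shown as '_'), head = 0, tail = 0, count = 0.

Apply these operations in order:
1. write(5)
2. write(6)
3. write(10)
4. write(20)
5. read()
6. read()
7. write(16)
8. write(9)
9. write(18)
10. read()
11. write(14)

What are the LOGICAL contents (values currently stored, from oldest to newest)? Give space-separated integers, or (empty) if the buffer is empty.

Answer: 9 18 14

Derivation:
After op 1 (write(5)): arr=[5 _ _] head=0 tail=1 count=1
After op 2 (write(6)): arr=[5 6 _] head=0 tail=2 count=2
After op 3 (write(10)): arr=[5 6 10] head=0 tail=0 count=3
After op 4 (write(20)): arr=[20 6 10] head=1 tail=1 count=3
After op 5 (read()): arr=[20 6 10] head=2 tail=1 count=2
After op 6 (read()): arr=[20 6 10] head=0 tail=1 count=1
After op 7 (write(16)): arr=[20 16 10] head=0 tail=2 count=2
After op 8 (write(9)): arr=[20 16 9] head=0 tail=0 count=3
After op 9 (write(18)): arr=[18 16 9] head=1 tail=1 count=3
After op 10 (read()): arr=[18 16 9] head=2 tail=1 count=2
After op 11 (write(14)): arr=[18 14 9] head=2 tail=2 count=3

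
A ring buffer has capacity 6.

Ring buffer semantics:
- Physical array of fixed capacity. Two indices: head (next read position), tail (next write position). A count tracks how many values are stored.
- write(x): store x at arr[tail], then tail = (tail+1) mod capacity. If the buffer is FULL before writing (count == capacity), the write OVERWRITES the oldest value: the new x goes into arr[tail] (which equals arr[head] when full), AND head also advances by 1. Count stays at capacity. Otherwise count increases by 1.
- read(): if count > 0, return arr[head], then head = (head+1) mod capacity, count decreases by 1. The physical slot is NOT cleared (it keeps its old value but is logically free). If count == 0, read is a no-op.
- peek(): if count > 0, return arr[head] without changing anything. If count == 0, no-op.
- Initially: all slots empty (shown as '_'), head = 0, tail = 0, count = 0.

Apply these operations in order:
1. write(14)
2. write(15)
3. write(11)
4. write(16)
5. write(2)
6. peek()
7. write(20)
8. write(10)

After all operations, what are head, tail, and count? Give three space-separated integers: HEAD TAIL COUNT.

Answer: 1 1 6

Derivation:
After op 1 (write(14)): arr=[14 _ _ _ _ _] head=0 tail=1 count=1
After op 2 (write(15)): arr=[14 15 _ _ _ _] head=0 tail=2 count=2
After op 3 (write(11)): arr=[14 15 11 _ _ _] head=0 tail=3 count=3
After op 4 (write(16)): arr=[14 15 11 16 _ _] head=0 tail=4 count=4
After op 5 (write(2)): arr=[14 15 11 16 2 _] head=0 tail=5 count=5
After op 6 (peek()): arr=[14 15 11 16 2 _] head=0 tail=5 count=5
After op 7 (write(20)): arr=[14 15 11 16 2 20] head=0 tail=0 count=6
After op 8 (write(10)): arr=[10 15 11 16 2 20] head=1 tail=1 count=6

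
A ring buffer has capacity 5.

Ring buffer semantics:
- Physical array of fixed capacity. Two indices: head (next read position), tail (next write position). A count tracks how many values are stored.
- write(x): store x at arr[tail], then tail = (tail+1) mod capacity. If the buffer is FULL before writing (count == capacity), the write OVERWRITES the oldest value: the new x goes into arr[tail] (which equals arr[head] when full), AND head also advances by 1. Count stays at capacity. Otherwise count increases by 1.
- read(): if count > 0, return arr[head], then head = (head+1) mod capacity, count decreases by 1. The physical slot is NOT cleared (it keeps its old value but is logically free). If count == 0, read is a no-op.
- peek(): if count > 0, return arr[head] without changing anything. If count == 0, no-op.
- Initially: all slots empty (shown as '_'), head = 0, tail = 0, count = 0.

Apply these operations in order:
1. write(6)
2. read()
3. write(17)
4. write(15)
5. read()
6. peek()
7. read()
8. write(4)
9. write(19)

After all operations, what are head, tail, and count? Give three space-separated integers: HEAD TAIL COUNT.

Answer: 3 0 2

Derivation:
After op 1 (write(6)): arr=[6 _ _ _ _] head=0 tail=1 count=1
After op 2 (read()): arr=[6 _ _ _ _] head=1 tail=1 count=0
After op 3 (write(17)): arr=[6 17 _ _ _] head=1 tail=2 count=1
After op 4 (write(15)): arr=[6 17 15 _ _] head=1 tail=3 count=2
After op 5 (read()): arr=[6 17 15 _ _] head=2 tail=3 count=1
After op 6 (peek()): arr=[6 17 15 _ _] head=2 tail=3 count=1
After op 7 (read()): arr=[6 17 15 _ _] head=3 tail=3 count=0
After op 8 (write(4)): arr=[6 17 15 4 _] head=3 tail=4 count=1
After op 9 (write(19)): arr=[6 17 15 4 19] head=3 tail=0 count=2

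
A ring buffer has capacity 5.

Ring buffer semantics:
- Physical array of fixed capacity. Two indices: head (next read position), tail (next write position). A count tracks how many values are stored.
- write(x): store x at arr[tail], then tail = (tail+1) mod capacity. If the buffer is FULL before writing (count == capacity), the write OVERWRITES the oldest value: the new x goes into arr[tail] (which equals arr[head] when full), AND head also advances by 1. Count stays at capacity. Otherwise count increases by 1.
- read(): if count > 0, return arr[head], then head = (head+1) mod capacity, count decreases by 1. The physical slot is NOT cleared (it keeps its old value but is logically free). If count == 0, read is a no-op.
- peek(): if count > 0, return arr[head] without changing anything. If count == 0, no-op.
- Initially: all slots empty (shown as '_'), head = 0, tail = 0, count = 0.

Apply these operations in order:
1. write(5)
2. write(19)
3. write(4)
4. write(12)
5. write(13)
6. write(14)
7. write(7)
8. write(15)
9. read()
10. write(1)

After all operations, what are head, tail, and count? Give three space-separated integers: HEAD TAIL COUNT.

After op 1 (write(5)): arr=[5 _ _ _ _] head=0 tail=1 count=1
After op 2 (write(19)): arr=[5 19 _ _ _] head=0 tail=2 count=2
After op 3 (write(4)): arr=[5 19 4 _ _] head=0 tail=3 count=3
After op 4 (write(12)): arr=[5 19 4 12 _] head=0 tail=4 count=4
After op 5 (write(13)): arr=[5 19 4 12 13] head=0 tail=0 count=5
After op 6 (write(14)): arr=[14 19 4 12 13] head=1 tail=1 count=5
After op 7 (write(7)): arr=[14 7 4 12 13] head=2 tail=2 count=5
After op 8 (write(15)): arr=[14 7 15 12 13] head=3 tail=3 count=5
After op 9 (read()): arr=[14 7 15 12 13] head=4 tail=3 count=4
After op 10 (write(1)): arr=[14 7 15 1 13] head=4 tail=4 count=5

Answer: 4 4 5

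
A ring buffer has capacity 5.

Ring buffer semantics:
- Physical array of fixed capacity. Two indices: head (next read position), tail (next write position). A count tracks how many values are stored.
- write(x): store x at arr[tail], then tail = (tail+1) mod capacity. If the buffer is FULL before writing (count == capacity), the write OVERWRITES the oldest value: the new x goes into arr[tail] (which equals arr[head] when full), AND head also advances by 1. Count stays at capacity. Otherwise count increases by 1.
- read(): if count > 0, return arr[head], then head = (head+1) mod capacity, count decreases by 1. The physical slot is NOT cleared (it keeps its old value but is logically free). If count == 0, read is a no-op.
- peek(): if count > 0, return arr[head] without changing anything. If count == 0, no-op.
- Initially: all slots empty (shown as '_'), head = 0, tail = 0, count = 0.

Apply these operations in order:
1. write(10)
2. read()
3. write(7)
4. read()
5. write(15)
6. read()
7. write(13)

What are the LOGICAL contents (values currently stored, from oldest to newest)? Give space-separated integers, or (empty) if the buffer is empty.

After op 1 (write(10)): arr=[10 _ _ _ _] head=0 tail=1 count=1
After op 2 (read()): arr=[10 _ _ _ _] head=1 tail=1 count=0
After op 3 (write(7)): arr=[10 7 _ _ _] head=1 tail=2 count=1
After op 4 (read()): arr=[10 7 _ _ _] head=2 tail=2 count=0
After op 5 (write(15)): arr=[10 7 15 _ _] head=2 tail=3 count=1
After op 6 (read()): arr=[10 7 15 _ _] head=3 tail=3 count=0
After op 7 (write(13)): arr=[10 7 15 13 _] head=3 tail=4 count=1

Answer: 13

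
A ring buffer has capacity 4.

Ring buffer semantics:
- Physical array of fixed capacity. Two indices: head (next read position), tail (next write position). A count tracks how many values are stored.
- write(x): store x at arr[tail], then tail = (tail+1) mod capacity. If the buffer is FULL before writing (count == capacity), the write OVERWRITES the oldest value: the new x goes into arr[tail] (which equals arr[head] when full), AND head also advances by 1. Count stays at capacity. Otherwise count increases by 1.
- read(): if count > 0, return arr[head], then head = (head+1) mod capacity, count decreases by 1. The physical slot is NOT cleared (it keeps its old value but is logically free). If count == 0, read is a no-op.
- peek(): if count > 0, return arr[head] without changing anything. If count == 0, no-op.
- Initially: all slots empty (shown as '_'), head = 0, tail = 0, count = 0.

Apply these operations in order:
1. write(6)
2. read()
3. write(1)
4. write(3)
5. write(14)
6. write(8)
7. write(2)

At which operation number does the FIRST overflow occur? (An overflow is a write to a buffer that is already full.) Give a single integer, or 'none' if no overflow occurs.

After op 1 (write(6)): arr=[6 _ _ _] head=0 tail=1 count=1
After op 2 (read()): arr=[6 _ _ _] head=1 tail=1 count=0
After op 3 (write(1)): arr=[6 1 _ _] head=1 tail=2 count=1
After op 4 (write(3)): arr=[6 1 3 _] head=1 tail=3 count=2
After op 5 (write(14)): arr=[6 1 3 14] head=1 tail=0 count=3
After op 6 (write(8)): arr=[8 1 3 14] head=1 tail=1 count=4
After op 7 (write(2)): arr=[8 2 3 14] head=2 tail=2 count=4

Answer: 7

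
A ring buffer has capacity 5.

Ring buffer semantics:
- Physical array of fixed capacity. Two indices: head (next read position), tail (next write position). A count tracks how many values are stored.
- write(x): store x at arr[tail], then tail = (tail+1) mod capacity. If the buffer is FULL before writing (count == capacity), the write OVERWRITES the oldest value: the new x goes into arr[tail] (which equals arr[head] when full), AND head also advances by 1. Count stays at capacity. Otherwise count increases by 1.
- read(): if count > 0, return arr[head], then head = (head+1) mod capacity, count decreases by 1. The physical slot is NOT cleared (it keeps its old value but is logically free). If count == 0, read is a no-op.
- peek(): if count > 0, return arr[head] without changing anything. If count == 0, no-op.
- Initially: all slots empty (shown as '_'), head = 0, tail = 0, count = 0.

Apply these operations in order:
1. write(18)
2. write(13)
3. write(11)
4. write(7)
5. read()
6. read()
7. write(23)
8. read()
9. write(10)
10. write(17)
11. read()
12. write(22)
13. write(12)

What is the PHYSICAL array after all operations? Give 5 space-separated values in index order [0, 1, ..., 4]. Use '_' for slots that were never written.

After op 1 (write(18)): arr=[18 _ _ _ _] head=0 tail=1 count=1
After op 2 (write(13)): arr=[18 13 _ _ _] head=0 tail=2 count=2
After op 3 (write(11)): arr=[18 13 11 _ _] head=0 tail=3 count=3
After op 4 (write(7)): arr=[18 13 11 7 _] head=0 tail=4 count=4
After op 5 (read()): arr=[18 13 11 7 _] head=1 tail=4 count=3
After op 6 (read()): arr=[18 13 11 7 _] head=2 tail=4 count=2
After op 7 (write(23)): arr=[18 13 11 7 23] head=2 tail=0 count=3
After op 8 (read()): arr=[18 13 11 7 23] head=3 tail=0 count=2
After op 9 (write(10)): arr=[10 13 11 7 23] head=3 tail=1 count=3
After op 10 (write(17)): arr=[10 17 11 7 23] head=3 tail=2 count=4
After op 11 (read()): arr=[10 17 11 7 23] head=4 tail=2 count=3
After op 12 (write(22)): arr=[10 17 22 7 23] head=4 tail=3 count=4
After op 13 (write(12)): arr=[10 17 22 12 23] head=4 tail=4 count=5

Answer: 10 17 22 12 23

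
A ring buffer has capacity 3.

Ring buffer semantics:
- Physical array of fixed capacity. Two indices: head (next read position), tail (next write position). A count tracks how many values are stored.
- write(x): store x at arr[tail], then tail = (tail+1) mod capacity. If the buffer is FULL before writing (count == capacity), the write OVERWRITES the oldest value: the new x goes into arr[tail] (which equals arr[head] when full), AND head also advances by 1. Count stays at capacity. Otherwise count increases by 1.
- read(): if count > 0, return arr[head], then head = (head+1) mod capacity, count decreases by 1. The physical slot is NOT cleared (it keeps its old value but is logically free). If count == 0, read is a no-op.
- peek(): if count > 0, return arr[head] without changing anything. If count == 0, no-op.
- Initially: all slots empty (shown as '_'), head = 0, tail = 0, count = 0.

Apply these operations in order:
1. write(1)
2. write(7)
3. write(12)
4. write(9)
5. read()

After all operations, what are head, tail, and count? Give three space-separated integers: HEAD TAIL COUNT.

Answer: 2 1 2

Derivation:
After op 1 (write(1)): arr=[1 _ _] head=0 tail=1 count=1
After op 2 (write(7)): arr=[1 7 _] head=0 tail=2 count=2
After op 3 (write(12)): arr=[1 7 12] head=0 tail=0 count=3
After op 4 (write(9)): arr=[9 7 12] head=1 tail=1 count=3
After op 5 (read()): arr=[9 7 12] head=2 tail=1 count=2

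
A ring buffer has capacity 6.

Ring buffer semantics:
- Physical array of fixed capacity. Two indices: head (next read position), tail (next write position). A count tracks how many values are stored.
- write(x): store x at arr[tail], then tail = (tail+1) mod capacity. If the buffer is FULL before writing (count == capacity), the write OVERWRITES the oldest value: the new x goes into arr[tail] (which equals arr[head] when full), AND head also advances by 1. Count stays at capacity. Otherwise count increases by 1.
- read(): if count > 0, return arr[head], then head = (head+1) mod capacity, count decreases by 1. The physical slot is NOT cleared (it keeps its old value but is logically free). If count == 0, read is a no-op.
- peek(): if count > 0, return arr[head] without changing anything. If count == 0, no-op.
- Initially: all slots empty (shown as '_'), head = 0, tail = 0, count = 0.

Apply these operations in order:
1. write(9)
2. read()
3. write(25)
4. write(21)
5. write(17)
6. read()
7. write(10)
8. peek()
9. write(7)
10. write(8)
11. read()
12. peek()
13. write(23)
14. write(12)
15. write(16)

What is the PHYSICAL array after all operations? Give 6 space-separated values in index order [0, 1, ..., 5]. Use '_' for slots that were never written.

After op 1 (write(9)): arr=[9 _ _ _ _ _] head=0 tail=1 count=1
After op 2 (read()): arr=[9 _ _ _ _ _] head=1 tail=1 count=0
After op 3 (write(25)): arr=[9 25 _ _ _ _] head=1 tail=2 count=1
After op 4 (write(21)): arr=[9 25 21 _ _ _] head=1 tail=3 count=2
After op 5 (write(17)): arr=[9 25 21 17 _ _] head=1 tail=4 count=3
After op 6 (read()): arr=[9 25 21 17 _ _] head=2 tail=4 count=2
After op 7 (write(10)): arr=[9 25 21 17 10 _] head=2 tail=5 count=3
After op 8 (peek()): arr=[9 25 21 17 10 _] head=2 tail=5 count=3
After op 9 (write(7)): arr=[9 25 21 17 10 7] head=2 tail=0 count=4
After op 10 (write(8)): arr=[8 25 21 17 10 7] head=2 tail=1 count=5
After op 11 (read()): arr=[8 25 21 17 10 7] head=3 tail=1 count=4
After op 12 (peek()): arr=[8 25 21 17 10 7] head=3 tail=1 count=4
After op 13 (write(23)): arr=[8 23 21 17 10 7] head=3 tail=2 count=5
After op 14 (write(12)): arr=[8 23 12 17 10 7] head=3 tail=3 count=6
After op 15 (write(16)): arr=[8 23 12 16 10 7] head=4 tail=4 count=6

Answer: 8 23 12 16 10 7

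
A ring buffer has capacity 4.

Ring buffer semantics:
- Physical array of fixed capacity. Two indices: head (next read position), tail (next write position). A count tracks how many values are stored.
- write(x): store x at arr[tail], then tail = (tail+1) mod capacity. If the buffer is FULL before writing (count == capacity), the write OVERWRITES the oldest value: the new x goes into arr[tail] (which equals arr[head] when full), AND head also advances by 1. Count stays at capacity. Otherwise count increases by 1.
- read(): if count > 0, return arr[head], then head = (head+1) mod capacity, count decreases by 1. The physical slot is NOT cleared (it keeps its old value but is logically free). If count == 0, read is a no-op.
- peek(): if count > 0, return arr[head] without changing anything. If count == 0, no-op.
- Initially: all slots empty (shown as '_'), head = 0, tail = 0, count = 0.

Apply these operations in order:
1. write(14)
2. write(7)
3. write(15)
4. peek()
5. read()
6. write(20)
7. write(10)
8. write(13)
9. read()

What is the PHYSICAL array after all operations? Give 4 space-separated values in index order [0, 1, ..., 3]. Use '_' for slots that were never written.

After op 1 (write(14)): arr=[14 _ _ _] head=0 tail=1 count=1
After op 2 (write(7)): arr=[14 7 _ _] head=0 tail=2 count=2
After op 3 (write(15)): arr=[14 7 15 _] head=0 tail=3 count=3
After op 4 (peek()): arr=[14 7 15 _] head=0 tail=3 count=3
After op 5 (read()): arr=[14 7 15 _] head=1 tail=3 count=2
After op 6 (write(20)): arr=[14 7 15 20] head=1 tail=0 count=3
After op 7 (write(10)): arr=[10 7 15 20] head=1 tail=1 count=4
After op 8 (write(13)): arr=[10 13 15 20] head=2 tail=2 count=4
After op 9 (read()): arr=[10 13 15 20] head=3 tail=2 count=3

Answer: 10 13 15 20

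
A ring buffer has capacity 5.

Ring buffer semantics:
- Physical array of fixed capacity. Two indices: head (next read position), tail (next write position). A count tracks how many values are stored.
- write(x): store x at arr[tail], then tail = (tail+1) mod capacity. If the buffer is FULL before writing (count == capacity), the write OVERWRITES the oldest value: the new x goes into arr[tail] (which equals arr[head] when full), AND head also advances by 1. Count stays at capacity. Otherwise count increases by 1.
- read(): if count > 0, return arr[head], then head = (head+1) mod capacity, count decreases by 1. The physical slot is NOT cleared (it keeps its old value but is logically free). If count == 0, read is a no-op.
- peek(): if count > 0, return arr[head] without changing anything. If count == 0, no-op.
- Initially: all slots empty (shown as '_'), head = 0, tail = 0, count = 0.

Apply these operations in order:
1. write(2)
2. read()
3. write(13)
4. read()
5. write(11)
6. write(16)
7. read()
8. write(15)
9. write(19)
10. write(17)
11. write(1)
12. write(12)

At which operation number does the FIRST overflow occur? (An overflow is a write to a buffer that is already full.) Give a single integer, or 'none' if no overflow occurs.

Answer: 12

Derivation:
After op 1 (write(2)): arr=[2 _ _ _ _] head=0 tail=1 count=1
After op 2 (read()): arr=[2 _ _ _ _] head=1 tail=1 count=0
After op 3 (write(13)): arr=[2 13 _ _ _] head=1 tail=2 count=1
After op 4 (read()): arr=[2 13 _ _ _] head=2 tail=2 count=0
After op 5 (write(11)): arr=[2 13 11 _ _] head=2 tail=3 count=1
After op 6 (write(16)): arr=[2 13 11 16 _] head=2 tail=4 count=2
After op 7 (read()): arr=[2 13 11 16 _] head=3 tail=4 count=1
After op 8 (write(15)): arr=[2 13 11 16 15] head=3 tail=0 count=2
After op 9 (write(19)): arr=[19 13 11 16 15] head=3 tail=1 count=3
After op 10 (write(17)): arr=[19 17 11 16 15] head=3 tail=2 count=4
After op 11 (write(1)): arr=[19 17 1 16 15] head=3 tail=3 count=5
After op 12 (write(12)): arr=[19 17 1 12 15] head=4 tail=4 count=5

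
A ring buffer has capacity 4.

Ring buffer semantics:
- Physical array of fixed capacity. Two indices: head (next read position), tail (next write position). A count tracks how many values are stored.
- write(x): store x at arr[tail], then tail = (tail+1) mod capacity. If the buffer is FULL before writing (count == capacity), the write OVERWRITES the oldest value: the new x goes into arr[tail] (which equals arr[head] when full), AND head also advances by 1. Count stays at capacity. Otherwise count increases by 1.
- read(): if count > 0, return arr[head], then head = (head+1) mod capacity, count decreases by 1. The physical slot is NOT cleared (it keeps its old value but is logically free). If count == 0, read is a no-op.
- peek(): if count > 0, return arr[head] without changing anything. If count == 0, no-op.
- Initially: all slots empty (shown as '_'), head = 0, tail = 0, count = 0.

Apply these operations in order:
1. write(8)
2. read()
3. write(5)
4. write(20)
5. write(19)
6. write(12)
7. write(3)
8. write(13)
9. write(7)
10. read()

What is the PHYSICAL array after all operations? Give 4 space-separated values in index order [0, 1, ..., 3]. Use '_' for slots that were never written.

After op 1 (write(8)): arr=[8 _ _ _] head=0 tail=1 count=1
After op 2 (read()): arr=[8 _ _ _] head=1 tail=1 count=0
After op 3 (write(5)): arr=[8 5 _ _] head=1 tail=2 count=1
After op 4 (write(20)): arr=[8 5 20 _] head=1 tail=3 count=2
After op 5 (write(19)): arr=[8 5 20 19] head=1 tail=0 count=3
After op 6 (write(12)): arr=[12 5 20 19] head=1 tail=1 count=4
After op 7 (write(3)): arr=[12 3 20 19] head=2 tail=2 count=4
After op 8 (write(13)): arr=[12 3 13 19] head=3 tail=3 count=4
After op 9 (write(7)): arr=[12 3 13 7] head=0 tail=0 count=4
After op 10 (read()): arr=[12 3 13 7] head=1 tail=0 count=3

Answer: 12 3 13 7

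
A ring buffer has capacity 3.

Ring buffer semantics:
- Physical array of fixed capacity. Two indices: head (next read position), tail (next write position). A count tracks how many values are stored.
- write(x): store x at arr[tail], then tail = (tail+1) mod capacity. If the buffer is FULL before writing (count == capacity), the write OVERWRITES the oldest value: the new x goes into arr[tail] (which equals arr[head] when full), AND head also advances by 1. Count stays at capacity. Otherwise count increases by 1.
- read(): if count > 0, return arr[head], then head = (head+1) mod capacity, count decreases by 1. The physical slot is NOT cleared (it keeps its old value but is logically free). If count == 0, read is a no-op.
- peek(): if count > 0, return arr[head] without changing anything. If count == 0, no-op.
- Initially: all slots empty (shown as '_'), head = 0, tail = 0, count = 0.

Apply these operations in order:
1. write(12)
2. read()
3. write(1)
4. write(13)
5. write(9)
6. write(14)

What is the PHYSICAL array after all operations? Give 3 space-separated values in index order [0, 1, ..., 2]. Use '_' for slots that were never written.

Answer: 9 14 13

Derivation:
After op 1 (write(12)): arr=[12 _ _] head=0 tail=1 count=1
After op 2 (read()): arr=[12 _ _] head=1 tail=1 count=0
After op 3 (write(1)): arr=[12 1 _] head=1 tail=2 count=1
After op 4 (write(13)): arr=[12 1 13] head=1 tail=0 count=2
After op 5 (write(9)): arr=[9 1 13] head=1 tail=1 count=3
After op 6 (write(14)): arr=[9 14 13] head=2 tail=2 count=3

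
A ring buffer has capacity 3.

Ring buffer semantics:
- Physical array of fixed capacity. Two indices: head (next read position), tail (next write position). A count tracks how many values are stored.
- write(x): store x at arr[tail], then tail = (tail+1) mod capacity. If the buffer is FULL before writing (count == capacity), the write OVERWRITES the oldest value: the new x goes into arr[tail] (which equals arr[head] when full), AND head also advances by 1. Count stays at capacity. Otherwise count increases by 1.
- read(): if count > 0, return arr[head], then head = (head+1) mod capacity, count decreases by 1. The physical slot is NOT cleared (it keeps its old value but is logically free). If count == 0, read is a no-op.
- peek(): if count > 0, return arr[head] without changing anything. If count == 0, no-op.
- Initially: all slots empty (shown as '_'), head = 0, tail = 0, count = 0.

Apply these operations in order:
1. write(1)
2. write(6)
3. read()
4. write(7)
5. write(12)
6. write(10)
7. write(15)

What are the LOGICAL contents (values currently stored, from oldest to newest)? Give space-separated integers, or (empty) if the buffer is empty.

After op 1 (write(1)): arr=[1 _ _] head=0 tail=1 count=1
After op 2 (write(6)): arr=[1 6 _] head=0 tail=2 count=2
After op 3 (read()): arr=[1 6 _] head=1 tail=2 count=1
After op 4 (write(7)): arr=[1 6 7] head=1 tail=0 count=2
After op 5 (write(12)): arr=[12 6 7] head=1 tail=1 count=3
After op 6 (write(10)): arr=[12 10 7] head=2 tail=2 count=3
After op 7 (write(15)): arr=[12 10 15] head=0 tail=0 count=3

Answer: 12 10 15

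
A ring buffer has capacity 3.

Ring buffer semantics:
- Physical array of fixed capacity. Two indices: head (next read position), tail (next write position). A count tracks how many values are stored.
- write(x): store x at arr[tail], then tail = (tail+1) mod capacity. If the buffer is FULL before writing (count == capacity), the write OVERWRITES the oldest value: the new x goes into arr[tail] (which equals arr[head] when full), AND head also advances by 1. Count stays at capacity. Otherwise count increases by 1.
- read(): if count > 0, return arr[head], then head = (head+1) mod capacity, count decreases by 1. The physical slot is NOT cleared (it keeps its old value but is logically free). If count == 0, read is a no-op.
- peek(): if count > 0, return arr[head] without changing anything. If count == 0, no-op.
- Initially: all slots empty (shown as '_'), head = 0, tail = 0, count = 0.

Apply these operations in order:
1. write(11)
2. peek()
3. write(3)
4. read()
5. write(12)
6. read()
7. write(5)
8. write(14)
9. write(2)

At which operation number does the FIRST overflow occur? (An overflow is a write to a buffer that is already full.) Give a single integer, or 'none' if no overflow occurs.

After op 1 (write(11)): arr=[11 _ _] head=0 tail=1 count=1
After op 2 (peek()): arr=[11 _ _] head=0 tail=1 count=1
After op 3 (write(3)): arr=[11 3 _] head=0 tail=2 count=2
After op 4 (read()): arr=[11 3 _] head=1 tail=2 count=1
After op 5 (write(12)): arr=[11 3 12] head=1 tail=0 count=2
After op 6 (read()): arr=[11 3 12] head=2 tail=0 count=1
After op 7 (write(5)): arr=[5 3 12] head=2 tail=1 count=2
After op 8 (write(14)): arr=[5 14 12] head=2 tail=2 count=3
After op 9 (write(2)): arr=[5 14 2] head=0 tail=0 count=3

Answer: 9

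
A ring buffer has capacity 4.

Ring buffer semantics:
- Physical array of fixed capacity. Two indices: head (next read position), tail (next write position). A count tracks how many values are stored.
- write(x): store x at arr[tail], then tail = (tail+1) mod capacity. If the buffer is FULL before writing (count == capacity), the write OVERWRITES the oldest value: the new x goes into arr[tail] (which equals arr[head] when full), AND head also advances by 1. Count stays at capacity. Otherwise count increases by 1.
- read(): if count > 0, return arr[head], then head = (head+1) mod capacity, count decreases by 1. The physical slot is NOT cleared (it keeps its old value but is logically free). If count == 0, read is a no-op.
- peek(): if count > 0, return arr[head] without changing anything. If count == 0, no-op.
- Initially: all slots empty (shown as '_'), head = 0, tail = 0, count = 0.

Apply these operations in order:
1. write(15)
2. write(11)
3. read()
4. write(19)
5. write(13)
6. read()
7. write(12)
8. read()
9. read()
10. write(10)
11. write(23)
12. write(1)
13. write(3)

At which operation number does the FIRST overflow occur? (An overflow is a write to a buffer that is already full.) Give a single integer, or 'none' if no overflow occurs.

After op 1 (write(15)): arr=[15 _ _ _] head=0 tail=1 count=1
After op 2 (write(11)): arr=[15 11 _ _] head=0 tail=2 count=2
After op 3 (read()): arr=[15 11 _ _] head=1 tail=2 count=1
After op 4 (write(19)): arr=[15 11 19 _] head=1 tail=3 count=2
After op 5 (write(13)): arr=[15 11 19 13] head=1 tail=0 count=3
After op 6 (read()): arr=[15 11 19 13] head=2 tail=0 count=2
After op 7 (write(12)): arr=[12 11 19 13] head=2 tail=1 count=3
After op 8 (read()): arr=[12 11 19 13] head=3 tail=1 count=2
After op 9 (read()): arr=[12 11 19 13] head=0 tail=1 count=1
After op 10 (write(10)): arr=[12 10 19 13] head=0 tail=2 count=2
After op 11 (write(23)): arr=[12 10 23 13] head=0 tail=3 count=3
After op 12 (write(1)): arr=[12 10 23 1] head=0 tail=0 count=4
After op 13 (write(3)): arr=[3 10 23 1] head=1 tail=1 count=4

Answer: 13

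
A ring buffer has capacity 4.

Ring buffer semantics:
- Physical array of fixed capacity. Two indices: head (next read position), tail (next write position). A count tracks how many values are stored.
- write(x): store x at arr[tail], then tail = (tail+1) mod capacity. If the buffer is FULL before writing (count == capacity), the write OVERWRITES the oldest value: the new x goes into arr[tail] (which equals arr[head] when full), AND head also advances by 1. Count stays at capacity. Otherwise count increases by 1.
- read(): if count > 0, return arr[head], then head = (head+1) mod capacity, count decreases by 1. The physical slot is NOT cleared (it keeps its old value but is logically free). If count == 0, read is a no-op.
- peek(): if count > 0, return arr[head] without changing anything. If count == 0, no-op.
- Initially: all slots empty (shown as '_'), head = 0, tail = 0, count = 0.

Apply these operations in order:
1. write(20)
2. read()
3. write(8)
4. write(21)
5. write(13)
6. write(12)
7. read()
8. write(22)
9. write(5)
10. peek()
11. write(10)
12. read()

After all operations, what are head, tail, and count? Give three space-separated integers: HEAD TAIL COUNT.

Answer: 1 0 3

Derivation:
After op 1 (write(20)): arr=[20 _ _ _] head=0 tail=1 count=1
After op 2 (read()): arr=[20 _ _ _] head=1 tail=1 count=0
After op 3 (write(8)): arr=[20 8 _ _] head=1 tail=2 count=1
After op 4 (write(21)): arr=[20 8 21 _] head=1 tail=3 count=2
After op 5 (write(13)): arr=[20 8 21 13] head=1 tail=0 count=3
After op 6 (write(12)): arr=[12 8 21 13] head=1 tail=1 count=4
After op 7 (read()): arr=[12 8 21 13] head=2 tail=1 count=3
After op 8 (write(22)): arr=[12 22 21 13] head=2 tail=2 count=4
After op 9 (write(5)): arr=[12 22 5 13] head=3 tail=3 count=4
After op 10 (peek()): arr=[12 22 5 13] head=3 tail=3 count=4
After op 11 (write(10)): arr=[12 22 5 10] head=0 tail=0 count=4
After op 12 (read()): arr=[12 22 5 10] head=1 tail=0 count=3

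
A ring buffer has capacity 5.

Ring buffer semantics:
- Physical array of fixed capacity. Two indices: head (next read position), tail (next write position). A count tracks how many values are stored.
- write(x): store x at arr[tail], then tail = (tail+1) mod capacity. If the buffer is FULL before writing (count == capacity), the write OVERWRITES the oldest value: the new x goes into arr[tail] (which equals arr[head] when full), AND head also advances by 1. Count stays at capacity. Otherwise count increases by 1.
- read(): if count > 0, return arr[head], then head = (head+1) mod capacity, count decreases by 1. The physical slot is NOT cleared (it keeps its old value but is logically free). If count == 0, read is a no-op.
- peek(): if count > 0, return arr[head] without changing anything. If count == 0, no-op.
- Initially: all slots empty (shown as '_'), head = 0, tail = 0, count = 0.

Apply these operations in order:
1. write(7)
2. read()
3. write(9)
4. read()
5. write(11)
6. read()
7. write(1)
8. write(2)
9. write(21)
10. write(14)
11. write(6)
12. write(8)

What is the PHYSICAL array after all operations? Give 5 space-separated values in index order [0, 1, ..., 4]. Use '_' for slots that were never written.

After op 1 (write(7)): arr=[7 _ _ _ _] head=0 tail=1 count=1
After op 2 (read()): arr=[7 _ _ _ _] head=1 tail=1 count=0
After op 3 (write(9)): arr=[7 9 _ _ _] head=1 tail=2 count=1
After op 4 (read()): arr=[7 9 _ _ _] head=2 tail=2 count=0
After op 5 (write(11)): arr=[7 9 11 _ _] head=2 tail=3 count=1
After op 6 (read()): arr=[7 9 11 _ _] head=3 tail=3 count=0
After op 7 (write(1)): arr=[7 9 11 1 _] head=3 tail=4 count=1
After op 8 (write(2)): arr=[7 9 11 1 2] head=3 tail=0 count=2
After op 9 (write(21)): arr=[21 9 11 1 2] head=3 tail=1 count=3
After op 10 (write(14)): arr=[21 14 11 1 2] head=3 tail=2 count=4
After op 11 (write(6)): arr=[21 14 6 1 2] head=3 tail=3 count=5
After op 12 (write(8)): arr=[21 14 6 8 2] head=4 tail=4 count=5

Answer: 21 14 6 8 2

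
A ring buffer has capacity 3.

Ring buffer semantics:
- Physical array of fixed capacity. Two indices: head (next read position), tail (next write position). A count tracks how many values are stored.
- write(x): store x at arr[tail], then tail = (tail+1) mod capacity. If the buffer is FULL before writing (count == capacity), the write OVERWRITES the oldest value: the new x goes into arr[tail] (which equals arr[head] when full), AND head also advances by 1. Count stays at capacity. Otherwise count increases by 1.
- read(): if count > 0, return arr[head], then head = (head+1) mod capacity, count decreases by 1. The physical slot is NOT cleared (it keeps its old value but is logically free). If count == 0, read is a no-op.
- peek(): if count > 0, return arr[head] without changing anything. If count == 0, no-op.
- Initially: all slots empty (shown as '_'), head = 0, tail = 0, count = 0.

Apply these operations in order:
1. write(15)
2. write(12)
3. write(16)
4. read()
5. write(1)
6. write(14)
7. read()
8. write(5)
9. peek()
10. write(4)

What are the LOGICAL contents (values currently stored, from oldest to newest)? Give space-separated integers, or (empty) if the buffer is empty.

Answer: 14 5 4

Derivation:
After op 1 (write(15)): arr=[15 _ _] head=0 tail=1 count=1
After op 2 (write(12)): arr=[15 12 _] head=0 tail=2 count=2
After op 3 (write(16)): arr=[15 12 16] head=0 tail=0 count=3
After op 4 (read()): arr=[15 12 16] head=1 tail=0 count=2
After op 5 (write(1)): arr=[1 12 16] head=1 tail=1 count=3
After op 6 (write(14)): arr=[1 14 16] head=2 tail=2 count=3
After op 7 (read()): arr=[1 14 16] head=0 tail=2 count=2
After op 8 (write(5)): arr=[1 14 5] head=0 tail=0 count=3
After op 9 (peek()): arr=[1 14 5] head=0 tail=0 count=3
After op 10 (write(4)): arr=[4 14 5] head=1 tail=1 count=3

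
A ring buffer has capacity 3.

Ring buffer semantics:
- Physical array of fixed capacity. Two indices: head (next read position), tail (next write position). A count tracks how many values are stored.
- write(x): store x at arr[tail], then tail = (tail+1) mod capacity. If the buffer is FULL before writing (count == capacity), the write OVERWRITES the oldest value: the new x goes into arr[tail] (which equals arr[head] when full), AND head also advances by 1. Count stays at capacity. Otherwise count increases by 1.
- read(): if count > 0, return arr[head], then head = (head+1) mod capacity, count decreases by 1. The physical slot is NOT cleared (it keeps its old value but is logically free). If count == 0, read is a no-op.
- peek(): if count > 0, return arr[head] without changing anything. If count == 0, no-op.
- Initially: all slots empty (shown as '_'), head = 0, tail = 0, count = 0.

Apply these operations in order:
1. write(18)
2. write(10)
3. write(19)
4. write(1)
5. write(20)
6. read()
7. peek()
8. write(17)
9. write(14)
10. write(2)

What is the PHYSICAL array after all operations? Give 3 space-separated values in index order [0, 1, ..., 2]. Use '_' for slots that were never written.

Answer: 14 2 17

Derivation:
After op 1 (write(18)): arr=[18 _ _] head=0 tail=1 count=1
After op 2 (write(10)): arr=[18 10 _] head=0 tail=2 count=2
After op 3 (write(19)): arr=[18 10 19] head=0 tail=0 count=3
After op 4 (write(1)): arr=[1 10 19] head=1 tail=1 count=3
After op 5 (write(20)): arr=[1 20 19] head=2 tail=2 count=3
After op 6 (read()): arr=[1 20 19] head=0 tail=2 count=2
After op 7 (peek()): arr=[1 20 19] head=0 tail=2 count=2
After op 8 (write(17)): arr=[1 20 17] head=0 tail=0 count=3
After op 9 (write(14)): arr=[14 20 17] head=1 tail=1 count=3
After op 10 (write(2)): arr=[14 2 17] head=2 tail=2 count=3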